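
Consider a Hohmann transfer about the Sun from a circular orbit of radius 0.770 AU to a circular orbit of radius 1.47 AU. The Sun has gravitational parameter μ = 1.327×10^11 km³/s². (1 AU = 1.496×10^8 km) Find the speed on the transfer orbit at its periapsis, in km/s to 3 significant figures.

v = 38.9 km/s

In km: r₁ = 0.770 × 1.496×10^8 = 1.15192×10^8 km; r₂ = 1.47 × 1.496×10^8 = 2.19912×10^8 km.
Transfer-ellipse semi-major axis a_t = (r₁ + r₂)/2 = (1.15192×10^8 + 2.19912×10^8)/2 = 1.67552×10^8 km.
At periapsis, r = 1.15192×10^8 km.
Vis-viva: v = √[μ(2/r − 1/a_t)] = √[1.327×10^11 × (2/1.15192×10^8 − 1/1.67552×10^8)] = 38.88 km/s.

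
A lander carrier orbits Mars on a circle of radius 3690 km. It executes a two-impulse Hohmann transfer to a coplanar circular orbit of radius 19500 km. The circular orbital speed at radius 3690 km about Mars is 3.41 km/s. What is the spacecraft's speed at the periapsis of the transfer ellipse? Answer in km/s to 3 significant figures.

From the circular-orbit relation v² = μ/r at r = 3690 km: μ = v²r = (3.41)² × 3690 = 42907.7 km³/s².
Semi-major axis of the transfer orbit: a_t = (3690 + 19500)/2 = 11595 km.
The periapsis of the transfer ellipse is at r = 3690 km.
Applying v² = μ(2/r − 1/a_t): v = 4.422 km/s.

v = 4.42 km/s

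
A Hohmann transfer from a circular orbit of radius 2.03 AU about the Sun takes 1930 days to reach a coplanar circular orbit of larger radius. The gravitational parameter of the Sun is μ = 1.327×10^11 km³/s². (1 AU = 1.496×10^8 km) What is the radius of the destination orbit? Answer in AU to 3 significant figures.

In km: r₁ = 2.03 × 1.496×10^8 = 3.03688×10^8 km.
Transfer time t = 1930 days = 1.66752×10^8 s, and t = π√(a_t³/μ).
So a_t = (μ t²/π²)^(1/3) = (1.327×10^11 × (1.66752×10^8)² / π²)^(1/3) = 7.2040×10^8 km.
Since a_t = (r₁ + r₂)/2, r₂ = 2a_t − r₁ = 2×7.2040×10^8 − 3.03688×10^8 = 1.137112×10^9 km.
In AU: r₂ = 1.137112×10^9 / 1.496×10^8 = 7.60 AU.

r₂ = 7.60 AU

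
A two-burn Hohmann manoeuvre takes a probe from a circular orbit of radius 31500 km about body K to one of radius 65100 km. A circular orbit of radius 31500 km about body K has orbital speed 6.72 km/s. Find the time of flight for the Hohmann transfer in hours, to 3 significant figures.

From the circular-orbit relation v² = μ/r at r = 31500 km: μ = v²r = (6.72)² × 31500 = 1.42249×10^6 km³/s².
The Hohmann ellipse has a_t = (r₁ + r₂)/2 = 48300 km.
Half the transfer-orbit period gives t = π√(a_t³/μ) = 27960 s.
Converting: 27960 s ÷ 3600 s/hour = 7.77 hours.

t = 7.77 hours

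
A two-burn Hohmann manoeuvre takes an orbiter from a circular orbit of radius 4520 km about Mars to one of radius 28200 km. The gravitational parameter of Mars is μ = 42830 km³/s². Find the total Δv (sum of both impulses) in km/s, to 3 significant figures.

Δv = 1.55 km/s

Semi-major axis of the transfer orbit: a_t = (4520 + 28200)/2 = 16360 km.
At r₁ the circular-orbit speed is v₁ = √(μ/r₁) = 3.0783 km/s.
Transfer-orbit speed at r₁ (v² = μ(2/r − 1/a)): v_p = √[μ(2/r₁ − 1/a_t)] = 4.0415 km/s.
First burn Δv₁ = |v_p − v₁| = 0.9632 km/s.
Circular speed at r₂: v₂ = √(μ/r₂) = 1.2324 km/s.
Transfer-orbit speed at r₂: v_a = √[μ(2/r₂ − 1/a_t)] = 0.64778 km/s.
Second burn Δv₂ = |v₂ − v_a| = 0.5846 km/s.
Total Δv = Δv₁ + Δv₂ = 1.548 km/s.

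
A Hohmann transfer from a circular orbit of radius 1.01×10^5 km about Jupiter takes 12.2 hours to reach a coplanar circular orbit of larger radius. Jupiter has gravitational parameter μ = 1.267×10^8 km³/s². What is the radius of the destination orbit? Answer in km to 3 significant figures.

r₂ = 4.82×10^5 km

Transfer time t = 12.2 hours = 43920 s, and t = π√(a_t³/μ).
So a_t = (μ t²/π²)^(1/3) = (1.267×10^8 × (43920)² / π²)^(1/3) = 2.9147×10^5 km.
Since a_t = (r₁ + r₂)/2, r₂ = 2a_t − r₁ = 2×2.9147×10^5 − 1.010×10^5 = 4.8194×10^5 km.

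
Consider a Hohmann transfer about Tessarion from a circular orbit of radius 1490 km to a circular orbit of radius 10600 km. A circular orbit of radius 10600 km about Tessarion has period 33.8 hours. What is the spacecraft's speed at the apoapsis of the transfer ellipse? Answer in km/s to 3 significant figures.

v = 0.272 km/s

From Kepler's third law T² = 4π²r³/μ at r = 10600 km, T = 33.8 hours = 33.8 × 3600 s = 1.2168×10^5 s: μ = 4π²r³/T² = 3175.70 km³/s².
The Hohmann ellipse has a_t = (r₁ + r₂)/2 = 6045 km.
At apoapsis, r = 10600 km.
From the vis-viva equation, v = √[μ(2/r − 1/a_t)] = 0.2717 km/s.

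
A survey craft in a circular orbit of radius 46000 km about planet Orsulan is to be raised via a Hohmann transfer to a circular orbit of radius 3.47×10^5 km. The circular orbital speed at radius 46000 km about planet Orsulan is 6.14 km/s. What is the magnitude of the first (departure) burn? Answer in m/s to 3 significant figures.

From the circular-orbit relation v² = μ/r at r = 46000 km: μ = v²r = (6.14)² × 46000 = 1.73418×10^6 km³/s².
Semi-major axis of the transfer orbit: a_t = (46000 + 3.470×10^5)/2 = 1.965×10^5 km.
On the circular orbit at r = 46000 km, v_c = √(μ/r) = 6.140 km/s.
Transfer-orbit speed at the same r (vis-viva, a = a_t): v_t = √[μ(2/r − 1/a_t)] = 8.159 km/s.
Δv₁ = |v_t − v_c| = |8.159 − 6.140| = 2.019 km/s.

Δv₁ = 2020 m/s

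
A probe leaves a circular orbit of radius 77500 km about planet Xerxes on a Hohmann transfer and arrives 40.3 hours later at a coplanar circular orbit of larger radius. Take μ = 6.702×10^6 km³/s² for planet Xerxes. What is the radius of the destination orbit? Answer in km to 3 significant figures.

r₂ = 4.08×10^5 km

Transfer time t = 40.3 hours = 1.4508×10^5 s, and t = π√(a_t³/μ).
So a_t = (μ t²/π²)^(1/3) = (6.702×10^6 × (1.4508×10^5)² / π²)^(1/3) = 2.4268×10^5 km.
Since a_t = (r₁ + r₂)/2, r₂ = 2a_t − r₁ = 2×2.4268×10^5 − 77500 = 4.0786×10^5 km.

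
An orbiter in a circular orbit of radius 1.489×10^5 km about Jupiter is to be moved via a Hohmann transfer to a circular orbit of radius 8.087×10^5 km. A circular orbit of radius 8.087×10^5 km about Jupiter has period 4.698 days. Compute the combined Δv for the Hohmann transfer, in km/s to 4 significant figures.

From Kepler's third law T² = 4π²r³/μ at r = 8.087×10^5 km, T = 4.698 days = 4.698 × 86400 s = 4.059072×10^5 s: μ = 4π²r³/T² = 1.26727×10^8 km³/s².
Transfer-ellipse semi-major axis a_t = (r₁ + r₂)/2 = (1.489×10^5 + 8.087×10^5)/2 = 4.788×10^5 km.
Circular speed at r₁: v₁ = √(μ/r₁) = √(1.26727×10^8/1.489×10^5) = 29.173 km/s.
On the transfer ellipse at r₁, vis-viva gives v_p = √[μ(2/r₁ − 1/a_t)] = 37.914 km/s.
First burn Δv₁ = |v_p − v₁| = 8.741 km/s.
Circular speed at r₂: v₂ = √(μ/r₂) = 12.518 km/s.
Transfer-orbit speed at r₂: v_a = √[μ(2/r₂ − 1/a_t)] = 6.9809 km/s.
Second burn Δv₂ = |v₂ − v_a| = 5.537 km/s.
Δv = Δv₁ + Δv₂ = 8.741 + 5.537 = 14.28 km/s.

Δv = 14.28 km/s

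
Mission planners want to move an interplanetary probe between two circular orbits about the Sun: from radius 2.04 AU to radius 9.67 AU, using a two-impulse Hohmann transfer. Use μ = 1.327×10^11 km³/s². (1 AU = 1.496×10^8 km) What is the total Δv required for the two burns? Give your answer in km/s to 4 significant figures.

Δv = 9.870 km/s

In km: r₁ = 2.04 × 1.496×10^8 = 3.05184×10^8 km; r₂ = 9.67 × 1.496×10^8 = 1.446632×10^9 km.
Transfer-ellipse semi-major axis a_t = (r₁ + r₂)/2 = (3.05184×10^8 + 1.446632×10^9)/2 = 8.75908×10^8 km.
Circular speed at r₁: v₁ = √(μ/r₁) = √(1.327×10^11/3.05184×10^8) = 20.852 km/s.
On the transfer ellipse at r₁, vis-viva gives v_p = √[μ(2/r₁ − 1/a_t)] = 26.798 km/s.
First burn Δv₁ = |v_p − v₁| = 5.946 km/s.
At r₂, v₂ = √(μ/r₂) = 9.5776 km/s.
Transfer-orbit speed at r₂: v_a = √[μ(2/r₂ − 1/a_t)] = 5.6534 km/s.
Second burn Δv₂ = |v₂ − v_a| = 3.924 km/s.
Total Δv = Δv₁ + Δv₂ = 9.870 km/s.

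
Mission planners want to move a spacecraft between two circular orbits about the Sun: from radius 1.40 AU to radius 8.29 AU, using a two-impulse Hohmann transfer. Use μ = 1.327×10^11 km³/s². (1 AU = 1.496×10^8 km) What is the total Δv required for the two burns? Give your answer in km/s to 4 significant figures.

In km: r₁ = 1.40 × 1.496×10^8 = 2.0944×10^8 km; r₂ = 8.29 × 1.496×10^8 = 1.240184×10^9 km.
Transfer-ellipse semi-major axis a_t = (r₁ + r₂)/2 = (2.0944×10^8 + 1.240184×10^9)/2 = 7.24812×10^8 km.
Circular speed at r₁: v₁ = √(μ/r₁) = √(1.327×10^11/2.0944×10^8) = 25.17130 km/s.
On the transfer ellipse at r₁, vis-viva equation gives v_p = √[μ(2/r₁ − 1/a_t)] = 32.92578 km/s.
First burn Δv₁ = |v_p − v₁| = 7.754 km/s.
At r₂, v₂ = √(μ/r₂) = 10.344 km/s.
Transfer-orbit speed at r₂: v_a = √[μ(2/r₂ − 1/a_t)] = 5.5604 km/s.
Second burn Δv₂ = |v₂ − v_a| = 4.784 km/s.
Total Δv = Δv₁ + Δv₂ = 12.54 km/s.

Δv = 12.54 km/s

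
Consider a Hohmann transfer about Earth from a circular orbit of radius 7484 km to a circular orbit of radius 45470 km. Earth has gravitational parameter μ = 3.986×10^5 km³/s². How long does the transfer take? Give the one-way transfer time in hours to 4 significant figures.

t = 5.955 hours

Semi-major axis of the transfer orbit: a_t = (7484 + 45470)/2 = 26477 km.
Transfer time t = π√(a_t³/μ) = π√((26477)³ / 3.986×10^5) = 21438 s.
Converting: 21438 s ÷ 3600 s/hour = 5.955 hours.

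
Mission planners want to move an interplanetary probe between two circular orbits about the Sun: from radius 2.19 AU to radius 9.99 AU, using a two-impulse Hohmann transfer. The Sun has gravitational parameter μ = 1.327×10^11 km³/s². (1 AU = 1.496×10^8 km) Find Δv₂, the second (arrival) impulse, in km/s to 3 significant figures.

In km: r₁ = 2.19 × 1.496×10^8 = 3.27624×10^8 km; r₂ = 9.99 × 1.496×10^8 = 1.494504×10^9 km.
Transfer-ellipse semi-major axis a_t = (r₁ + r₂)/2 = (3.27624×10^8 + 1.494504×10^9)/2 = 9.11064×10^8 km.
Circular speed at r = 1.494504×10^9 km: v_c = √(μ/r) = 9.423 km/s.
Vis-viva on the transfer ellipse at r = 1.494504×10^9 km gives v_t = √[μ(2/r − 1/a_t)] = 5.651 km/s.
Δv₂ = |v_t − v_c| = |5.651 − 9.423| = 3.772 km/s.

Δv₂ = 3.77 km/s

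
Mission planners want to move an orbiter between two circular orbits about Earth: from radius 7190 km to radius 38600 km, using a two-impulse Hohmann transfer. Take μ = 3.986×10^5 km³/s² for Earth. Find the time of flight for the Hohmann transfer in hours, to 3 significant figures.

The Hohmann ellipse has a_t = (r₁ + r₂)/2 = 22895 km.
Transfer time t = π√(a_t³/μ) = π√((22895)³ / 3.986×10^5) = 17240 s.
Converting: 17240 s ÷ 3600 s/hour = 4.79 hours.

t = 4.79 hours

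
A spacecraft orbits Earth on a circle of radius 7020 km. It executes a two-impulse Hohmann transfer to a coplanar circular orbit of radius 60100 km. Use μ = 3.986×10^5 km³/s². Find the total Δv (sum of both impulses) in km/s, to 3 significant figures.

Semi-major axis of the transfer orbit: a_t = (7020 + 60100)/2 = 33560 km.
Circular speed at r₁: v₁ = √(μ/r₁) = √(3.986×10^5/7020) = 7.5353 km/s.
Transfer-orbit speed at r₁ (vis-viva): v_p = √[μ(2/r₁ − 1/a_t)] = 10.084 km/s.
First burn Δv₁ = |v_p − v₁| = 2.549 km/s.
Circular speed at r₂: v₂ = √(μ/r₂) = 2.575 km/s.
Transfer-orbit speed at r₂: v_a = √[μ(2/r₂ − 1/a_t)] = 1.178 km/s.
Second burn Δv₂ = |v₂ − v_a| = 1.397 km/s.
Δv = Δv₁ + Δv₂ = 2.549 + 1.397 = 3.946 km/s.

Δv = 3.95 km/s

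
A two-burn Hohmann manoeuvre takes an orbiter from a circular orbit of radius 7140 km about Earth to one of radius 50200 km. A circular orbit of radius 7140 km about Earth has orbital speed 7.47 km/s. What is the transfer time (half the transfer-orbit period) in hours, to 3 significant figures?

t = 6.71 hours

From the circular-orbit relation v² = μ/r at r = 7140 km: μ = v²r = (7.47)² × 7140 = 3.98418×10^5 km³/s².
Transfer-ellipse semi-major axis a_t = (r₁ + r₂)/2 = (7140 + 50200)/2 = 28670 km.
By Kepler's third law the transfer-orbit period is T = 2π√(a_t³/μ), so t = T/2 = 24160 s.
Converting: 24160 s ÷ 3600 s/hour = 6.71 hours.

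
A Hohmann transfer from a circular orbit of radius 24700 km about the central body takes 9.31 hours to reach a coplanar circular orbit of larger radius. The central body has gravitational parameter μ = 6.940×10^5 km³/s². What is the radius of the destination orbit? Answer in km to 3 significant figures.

Transfer time t = 9.31 hours = 33516 s, and t = π√(a_t³/μ).
So a_t = (μ t²/π²)^(1/3) = (6.940×10^5 × (33516)² / π²)^(1/3) = 42906 km.
Since a_t = (r₁ + r₂)/2, r₂ = 2a_t − r₁ = 2×42906 − 24700 = 61112 km.

r₂ = 61100 km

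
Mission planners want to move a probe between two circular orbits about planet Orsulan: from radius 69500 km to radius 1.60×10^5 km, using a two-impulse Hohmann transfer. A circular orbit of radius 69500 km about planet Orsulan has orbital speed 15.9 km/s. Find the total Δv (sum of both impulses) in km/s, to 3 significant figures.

From the circular-orbit relation v² = μ/r at r = 69500 km: μ = v²r = (15.9)² × 69500 = 1.75703×10^7 km³/s².
Semi-major axis of the transfer orbit: a_t = (69500 + 1.600×10^5)/2 = 1.1475×10^5 km.
Circular speed at r₁: v₁ = √(μ/r₁) = √(1.75703×10^7/69500) = 15.900 km/s.
Transfer-orbit speed at r₁ (vis-viva): v_p = √[μ(2/r₁ − 1/a_t)] = 18.775 km/s.
First burn Δv₁ = |v_p − v₁| = 2.875 km/s.
Circular speed at r₂: v₂ = √(μ/r₂) = 10.479 km/s.
Transfer-orbit speed at r₂: v_a = √[μ(2/r₂ − 1/a_t)] = 8.1554 km/s.
Second burn Δv₂ = |v₂ − v_a| = 2.324 km/s.
Total Δv = Δv₁ + Δv₂ = 5.199 km/s.

Δv = 5.20 km/s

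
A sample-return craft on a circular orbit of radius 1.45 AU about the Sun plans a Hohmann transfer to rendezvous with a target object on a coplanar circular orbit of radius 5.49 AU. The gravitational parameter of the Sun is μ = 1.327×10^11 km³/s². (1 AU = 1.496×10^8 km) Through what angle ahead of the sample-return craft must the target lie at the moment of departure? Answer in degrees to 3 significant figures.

In km: r₁ = 1.45 × 1.496×10^8 = 2.1692×10^8 km; r₂ = 5.49 × 1.496×10^8 = 8.21304×10^8 km.
Transfer-ellipse semi-major axis a_t = (r₁ + r₂)/2 = (2.1692×10^8 + 8.21304×10^8)/2 = 5.19112×10^8 km.
Transfer time t = π√(a_t³/μ) = 1.020014×10^8 s.
Target angular speed ω₂ = √(μ/r₂³) = 1.547674×10^-8 rad/s.
Angle swept by the target during transfer: ω₂·t = 1.578649 rad = 90.4499°.
Arrival is 180° from departure on the ellipse, so φ = 180° − 90.4499° = 89.6°.

φ = 89.6°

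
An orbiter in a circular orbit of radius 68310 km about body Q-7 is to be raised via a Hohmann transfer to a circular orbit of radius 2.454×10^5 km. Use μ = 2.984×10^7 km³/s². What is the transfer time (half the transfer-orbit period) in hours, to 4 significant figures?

Semi-major axis of the transfer orbit: a_t = (68310 + 2.454×10^5)/2 = 1.56855×10^5 km.
By Kepler's third law the transfer-orbit period is T = 2π√(a_t³/μ), so t = T/2 = 35727 s.
Converting: 35727 s ÷ 3600 s/hour = 9.924 hours.

t = 9.924 hours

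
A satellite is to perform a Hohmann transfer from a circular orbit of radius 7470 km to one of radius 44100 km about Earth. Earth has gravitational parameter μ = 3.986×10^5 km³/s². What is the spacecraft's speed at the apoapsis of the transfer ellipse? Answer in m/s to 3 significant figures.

The Hohmann ellipse has a_t = (r₁ + r₂)/2 = 25785 km.
The apoapsis of the transfer ellipse is at r = 44100 km.
Vis-viva: v = √[μ(2/r − 1/a_t)] = √[3.986×10^5 × (2/44100 − 1/25785)] = 1.618 km/s.

v = 1620 m/s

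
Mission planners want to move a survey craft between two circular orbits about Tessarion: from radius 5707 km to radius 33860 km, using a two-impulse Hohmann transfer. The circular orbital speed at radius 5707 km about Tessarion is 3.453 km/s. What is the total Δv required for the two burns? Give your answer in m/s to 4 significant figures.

Δv = 1721 m/s

From the circular-orbit relation v² = μ/r at r = 5707 km: μ = v²r = (3.453)² × 5707 = 68045.8 km³/s².
Transfer-ellipse semi-major axis a_t = (r₁ + r₂)/2 = (5707 + 33860)/2 = 19783.5 km.
At r₁ the circular-orbit speed is v₁ = √(μ/r₁) = 3.4530 km/s.
Transfer-orbit speed at r₁ (vis-viva equation): v_p = √[μ(2/r₁ − 1/a_t)] = 4.5174 km/s.
First burn Δv₁ = |v_p − v₁| = 1.0644 km/s.
At r₂, v₂ = √(μ/r₂) = 1.41761 km/s.
Transfer-orbit speed at r₂: v_a = √[μ(2/r₂ − 1/a_t)] = 0.761394 km/s.
Second burn Δv₂ = |v₂ − v_a| = 0.65622 km/s.
Δv = Δv₁ + Δv₂ = 1.0644 + 0.65622 = 1.721 km/s.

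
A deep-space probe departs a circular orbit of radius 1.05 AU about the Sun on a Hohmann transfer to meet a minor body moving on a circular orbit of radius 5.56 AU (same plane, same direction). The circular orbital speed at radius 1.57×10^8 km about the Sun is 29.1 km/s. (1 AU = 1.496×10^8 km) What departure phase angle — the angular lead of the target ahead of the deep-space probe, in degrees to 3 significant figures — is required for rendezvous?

From the circular-orbit relation v² = μ/r at r = 1.57×10^8 km: μ = v²r = (29.1)² × 1.57×10^8 = 1.32949×10^11 km³/s².
In km: r₁ = 1.05 × 1.496×10^8 = 1.5708×10^8 km; r₂ = 5.56 × 1.496×10^8 = 8.31776×10^8 km.
Semi-major axis of the transfer orbit: a_t = (1.5708×10^8 + 8.31776×10^8)/2 = 4.94428×10^8 km.
Transfer time t = π√(a_t³/μ) = 9.4724×10^7 s.
The target's mean motion on its circular orbit is ω₂ = √(μ/r₂³) = 1.5200×10^-8 rad/s.
Angle swept by the target during transfer: ω₂·t = 1.4398 rad = 82.49°.
The deep-space probe traverses 180° on the transfer ellipse, so the target must lead by 180° − 82.49° = 97.5°.

φ = 97.5°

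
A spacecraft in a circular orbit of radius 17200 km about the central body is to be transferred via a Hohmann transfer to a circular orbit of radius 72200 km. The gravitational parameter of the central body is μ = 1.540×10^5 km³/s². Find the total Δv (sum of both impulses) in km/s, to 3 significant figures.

Δv = 1.37 km/s

The Hohmann ellipse has a_t = (r₁ + r₂)/2 = 44700 km.
At r₁ the circular-orbit speed is v₁ = √(μ/r₁) = 2.99224 km/s.
On the transfer ellipse at r₁, vis-viva equation gives v_p = √[μ(2/r₁ − 1/a_t)] = 3.80287 km/s.
First burn Δv₁ = |v_p − v₁| = 0.8106 km/s.
At r₂, v₂ = √(μ/r₂) = 1.46047 km/s.
Transfer-orbit speed at r₂: v_a = √[μ(2/r₂ − 1/a_t)] = 0.905946 km/s.
Second burn Δv₂ = |v₂ − v_a| = 0.5545 km/s.
Total Δv = Δv₁ + Δv₂ = 1.365 km/s.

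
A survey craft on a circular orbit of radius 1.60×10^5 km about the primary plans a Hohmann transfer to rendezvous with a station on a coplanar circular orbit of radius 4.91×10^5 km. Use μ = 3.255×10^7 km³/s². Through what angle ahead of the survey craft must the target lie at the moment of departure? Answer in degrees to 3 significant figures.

φ = 82.8°

The Hohmann ellipse has a_t = (r₁ + r₂)/2 = 3.255×10^5 km.
Transfer time t = π√(a_t³/μ) = 1.02259×10^5 s.
Target angular speed ω₂ = √(μ/r₂³) = 1.65826×10^-5 rad/s.
Angle swept by the target during transfer: ω₂·t = 1.6957 rad = 97.16°.
Arrival is 180° from departure on the ellipse, so φ = 180° − 97.16° = 82.8°.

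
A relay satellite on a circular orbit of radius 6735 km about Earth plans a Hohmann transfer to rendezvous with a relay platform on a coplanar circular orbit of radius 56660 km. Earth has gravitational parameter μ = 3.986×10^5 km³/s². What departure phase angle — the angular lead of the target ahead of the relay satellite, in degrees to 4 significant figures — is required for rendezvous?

φ = 104.7°

Transfer-ellipse semi-major axis a_t = (r₁ + r₂)/2 = (6735 + 56660)/2 = 31697.5 km.
Transfer time t = π√(a_t³/μ) = 28081 s.
The target's mean motion on its circular orbit is ω₂ = √(μ/r₂³) = 4.6812×10^-5 rad/s.
Angle swept by the target during transfer: ω₂·t = 1.3145 rad = 75.32°.
The relay satellite traverses 180° on the transfer ellipse, so the target must lead by 180° − 75.32° = 104.7°.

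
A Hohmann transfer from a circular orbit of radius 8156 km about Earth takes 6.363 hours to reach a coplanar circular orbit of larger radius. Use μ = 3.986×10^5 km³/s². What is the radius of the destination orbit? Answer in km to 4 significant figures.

Transfer time t = 6.363 hours = 22906.8 s, and t = π√(a_t³/μ).
So a_t = (μ t²/π²)^(1/3) = (3.986×10^5 × (22906.8)² / π²)^(1/3) = 27673 km.
Since a_t = (r₁ + r₂)/2, r₂ = 2a_t − r₁ = 2×27673 − 8156 = 47190 km.

r₂ = 47190 km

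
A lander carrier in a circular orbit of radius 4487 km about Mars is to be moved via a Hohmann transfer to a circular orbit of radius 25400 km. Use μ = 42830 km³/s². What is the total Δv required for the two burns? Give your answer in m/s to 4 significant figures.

Transfer-ellipse semi-major axis a_t = (r₁ + r₂)/2 = (4487 + 25400)/2 = 14943.5 km.
Circular speed at r₁: v₁ = √(μ/r₁) = √(42830/4487) = 3.0896 km/s.
On the transfer ellipse at r₁, vis-viva gives v_p = √[μ(2/r₁ − 1/a_t)] = 4.0280 km/s.
First burn Δv₁ = |v_p − v₁| = 0.9384 km/s.
At r₂, v₂ = √(μ/r₂) = 1.29855 km/s.
Transfer-orbit speed at r₂: v_a = √[μ(2/r₂ − 1/a_t)] = 0.711556 km/s.
Second burn Δv₂ = |v₂ − v_a| = 0.5870 km/s.
Total Δv = Δv₁ + Δv₂ = 1.525 km/s.

Δv = 1525 m/s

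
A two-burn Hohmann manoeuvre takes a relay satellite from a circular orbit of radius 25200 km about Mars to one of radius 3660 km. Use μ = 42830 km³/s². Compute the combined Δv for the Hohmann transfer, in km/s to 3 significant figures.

Δv = 1.75 km/s

The Hohmann ellipse has a_t = (r₁ + r₂)/2 = 14430 km.
At r₁ the circular-orbit speed is v₁ = √(μ/r₁) = 1.3037 km/s.
Transfer-orbit speed at r₁ (vis-viva): v_a = √[μ(2/r₁ − 1/a_t)] = 0.65657 km/s.
First burn Δv₁ = |v_a − v₁| = 0.6471 km/s.
At r₂, v₂ = √(μ/r₂) = 3.421 km/s.
Transfer-orbit speed at r₂: v_p = √[μ(2/r₂ − 1/a_t)] = 4.521 km/s.
Second burn Δv₂ = |v₂ − v_p| = 1.100 km/s.
Total Δv = Δv₁ + Δv₂ = 1.747 km/s.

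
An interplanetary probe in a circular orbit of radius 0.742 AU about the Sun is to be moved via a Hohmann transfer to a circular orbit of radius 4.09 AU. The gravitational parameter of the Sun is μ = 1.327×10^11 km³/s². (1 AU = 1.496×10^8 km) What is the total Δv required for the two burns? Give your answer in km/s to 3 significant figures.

In km: r₁ = 0.742 × 1.496×10^8 = 1.110032×10^8 km; r₂ = 4.09 × 1.496×10^8 = 6.11864×10^8 km.
The Hohmann ellipse has a_t = (r₁ + r₂)/2 = 3.614336×10^8 km.
At r₁ the circular-orbit speed is v₁ = √(μ/r₁) = 34.575 km/s.
On the transfer ellipse at r₁, vis-viva equation gives v_p = √[μ(2/r₁ − 1/a_t)] = 44.986 km/s.
First burn Δv₁ = |v_p − v₁| = 10.411 km/s.
At r₂, v₂ = √(μ/r₂) = 14.72679 km/s.
Transfer-orbit speed at r₂: v_a = √[μ(2/r₂ − 1/a_t)] = 8.161341 km/s.
Second burn Δv₂ = |v₂ − v_a| = 6.5654 km/s.
Δv = Δv₁ + Δv₂ = 10.411 + 6.5654 = 16.98 km/s.

Δv = 17.0 km/s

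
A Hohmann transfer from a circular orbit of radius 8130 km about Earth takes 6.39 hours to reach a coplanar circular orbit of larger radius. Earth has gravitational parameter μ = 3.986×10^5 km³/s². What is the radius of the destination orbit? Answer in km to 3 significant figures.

Transfer time t = 6.39 hours = 23004 s, and t = π√(a_t³/μ).
So a_t = (μ t²/π²)^(1/3) = (3.986×10^5 × (23004)² / π²)^(1/3) = 27751 km.
Since a_t = (r₁ + r₂)/2, r₂ = 2a_t − r₁ = 2×27751 − 8130 = 47372 km.

r₂ = 47400 km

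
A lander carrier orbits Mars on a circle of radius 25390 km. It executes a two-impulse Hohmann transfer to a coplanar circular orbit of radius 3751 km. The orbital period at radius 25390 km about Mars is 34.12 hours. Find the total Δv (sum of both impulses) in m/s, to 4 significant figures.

From Kepler's third law T² = 4π²r³/μ at r = 25390 km, T = 34.12 hours = 34.12 × 3600 s = 1.22832×10^5 s: μ = 4π²r³/T² = 42827.7 km³/s².
Semi-major axis of the transfer orbit: a_t = (25390 + 3751)/2 = 14570.5 km.
At r₁ the circular-orbit speed is v₁ = √(μ/r₁) = 1.2988 km/s.
Transfer-orbit speed at r₁ (v² = μ(2/r − 1/a)): v_a = √[μ(2/r₁ − 1/a_t)] = 0.65897 km/s.
First burn Δv₁ = |v_a − v₁| = 0.6398 km/s.
Circular speed at r₂: v₂ = √(μ/r₂) = 3.379 km/s.
Transfer-orbit speed at r₂: v_p = √[μ(2/r₂ − 1/a_t)] = 4.460 km/s.
Second burn Δv₂ = |v₂ − v_p| = 1.081 km/s.
Δv = Δv₁ + Δv₂ = 0.6398 + 1.081 = 1.721 km/s.

Δv = 1721 m/s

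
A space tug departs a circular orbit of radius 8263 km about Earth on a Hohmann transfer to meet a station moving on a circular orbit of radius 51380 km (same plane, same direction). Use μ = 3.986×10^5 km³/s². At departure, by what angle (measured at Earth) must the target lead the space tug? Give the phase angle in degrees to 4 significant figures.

φ = 100.4°

The Hohmann ellipse has a_t = (r₁ + r₂)/2 = 29821.5 km.
Transfer time t = π√(a_t³/μ) = 25625.7 s.
Target angular speed ω₂ = √(μ/r₂³) = 5.42098×10^-5 rad/s.
Angle swept by the target during transfer: ω₂·t = 1.38916 rad = 79.59°.
Arrival is 180° from departure on the ellipse, so φ = 180° − 79.59° = 100.4°.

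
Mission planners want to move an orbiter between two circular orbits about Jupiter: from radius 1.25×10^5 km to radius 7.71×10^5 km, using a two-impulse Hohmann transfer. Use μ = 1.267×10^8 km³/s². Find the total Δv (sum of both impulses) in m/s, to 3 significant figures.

Δv = 16000 m/s

Transfer-ellipse semi-major axis a_t = (r₁ + r₂)/2 = (1.250×10^5 + 7.710×10^5)/2 = 4.480×10^5 km.
At r₁ the circular-orbit speed is v₁ = √(μ/r₁) = 31.837 km/s.
On the transfer ellipse at r₁, vis-viva equation gives v_p = √[μ(2/r₁ − 1/a_t)] = 41.766 km/s.
First burn Δv₁ = |v_p − v₁| = 9.929 km/s.
Circular speed at r₂: v₂ = √(μ/r₂) = 12.819 km/s.
Transfer-orbit speed at r₂: v_a = √[μ(2/r₂ − 1/a_t)] = 6.7714 km/s.
Second burn Δv₂ = |v₂ − v_a| = 6.048 km/s.
Δv = Δv₁ + Δv₂ = 9.929 + 6.048 = 15.98 km/s.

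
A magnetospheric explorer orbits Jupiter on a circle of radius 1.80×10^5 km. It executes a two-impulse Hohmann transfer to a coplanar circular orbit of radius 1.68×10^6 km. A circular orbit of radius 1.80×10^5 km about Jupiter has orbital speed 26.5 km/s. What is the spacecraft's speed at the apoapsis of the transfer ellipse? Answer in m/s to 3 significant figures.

v = 3820 m/s

From the circular-orbit relation v² = μ/r at r = 1.80×10^5 km: μ = v²r = (26.5)² × 1.80×10^5 = 1.26405×10^8 km³/s².
The Hohmann ellipse has a_t = (r₁ + r₂)/2 = 9.300×10^5 km.
The apoapsis of the transfer ellipse is at r = 1.680×10^6 km.
Vis-viva: v = √[μ(2/r − 1/a_t)] = √[1.26405×10^8 × (2/1.680×10^6 − 1/9.300×10^5)] = 3.816 km/s.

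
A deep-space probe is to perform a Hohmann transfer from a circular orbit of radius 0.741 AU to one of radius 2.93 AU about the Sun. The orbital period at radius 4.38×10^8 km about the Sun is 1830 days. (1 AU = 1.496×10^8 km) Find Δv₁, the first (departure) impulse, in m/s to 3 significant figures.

Δv₁ = 9110 m/s

From Kepler's third law T² = 4π²r³/μ at r = 4.38×10^8 km, T = 1830 days = 1830 × 86400 s = 1.58112×10^8 s: μ = 4π²r³/T² = 1.32694×10^11 km³/s².
In km: r₁ = 0.741 × 1.496×10^8 = 1.108536×10^8 km; r₂ = 2.93 × 1.496×10^8 = 4.38328×10^8 km.
Transfer-ellipse semi-major axis a_t = (r₁ + r₂)/2 = (1.108536×10^8 + 4.38328×10^8)/2 = 2.745908×10^8 km.
On the circular orbit at r = 1.108536×10^8 km, v_c = √(μ/r) = 34.598 km/s.
Vis-viva on the transfer ellipse at r = 1.108536×10^8 km gives v_t = √[μ(2/r − 1/a_t)] = 43.713 km/s.
Δv₁ = |v_t − v_c| = |43.713 − 34.598| = 9.115 km/s.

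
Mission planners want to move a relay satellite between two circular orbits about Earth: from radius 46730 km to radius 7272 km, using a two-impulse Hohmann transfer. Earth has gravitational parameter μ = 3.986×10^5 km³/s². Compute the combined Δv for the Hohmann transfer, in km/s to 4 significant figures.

Δv = 3.741 km/s

Transfer-ellipse semi-major axis a_t = (r₁ + r₂)/2 = (46730 + 7272)/2 = 27001 km.
Circular speed at r₁: v₁ = √(μ/r₁) = √(3.986×10^5/46730) = 2.921 km/s.
On the transfer ellipse at r₁, v² = μ(2/r − 1/a) gives v_a = √[μ(2/r₁ − 1/a_t)] = 1.516 km/s.
First burn Δv₁ = |v_a − v₁| = 1.405 km/s.
Circular speed at r₂: v₂ = √(μ/r₂) = 7.404 km/s.
Transfer-orbit speed at r₂: v_p = √[μ(2/r₂ − 1/a_t)] = 9.740 km/s.
Second burn Δv₂ = |v₂ − v_p| = 2.336 km/s.
Δv = Δv₁ + Δv₂ = 1.405 + 2.336 = 3.741 km/s.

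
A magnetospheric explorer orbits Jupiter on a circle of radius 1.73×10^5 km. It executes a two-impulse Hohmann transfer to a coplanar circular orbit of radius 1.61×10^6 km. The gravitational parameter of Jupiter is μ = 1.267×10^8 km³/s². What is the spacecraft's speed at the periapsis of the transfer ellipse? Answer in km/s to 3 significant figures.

The Hohmann ellipse has a_t = (r₁ + r₂)/2 = 8.915×10^5 km.
At periapsis, r = 1.730×10^5 km.
From the vis-viva equation, v = √[μ(2/r − 1/a_t)] = 36.37 km/s.

v = 36.4 km/s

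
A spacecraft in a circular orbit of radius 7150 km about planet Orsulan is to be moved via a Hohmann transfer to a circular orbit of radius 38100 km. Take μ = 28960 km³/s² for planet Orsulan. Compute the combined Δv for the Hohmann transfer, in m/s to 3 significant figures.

Δv = 981 m/s

The Hohmann ellipse has a_t = (r₁ + r₂)/2 = 22625 km.
Circular speed at r₁: v₁ = √(μ/r₁) = √(28960/7150) = 2.0125 km/s.
Transfer-orbit speed at r₁ (v² = μ(2/r − 1/a)): v_p = √[μ(2/r₁ − 1/a_t)] = 2.6116 km/s.
First burn Δv₁ = |v_p − v₁| = 0.5991 km/s.
Circular speed at r₂: v₂ = √(μ/r₂) = 0.8718 km/s.
Transfer-orbit speed at r₂: v_a = √[μ(2/r₂ − 1/a_t)] = 0.4901 km/s.
Second burn Δv₂ = |v₂ − v_a| = 0.3817 km/s.
Total Δv = Δv₁ + Δv₂ = 0.9808 km/s.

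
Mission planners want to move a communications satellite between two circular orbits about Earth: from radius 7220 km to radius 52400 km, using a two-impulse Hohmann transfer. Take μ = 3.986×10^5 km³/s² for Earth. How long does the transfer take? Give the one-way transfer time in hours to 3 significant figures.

t = 7.11 hours

Semi-major axis of the transfer orbit: a_t = (7220 + 52400)/2 = 29810 km.
Transfer time t = π√(a_t³/μ) = π√((29810)³ / 3.986×10^5) = 25610 s.
Converting: 25610 s ÷ 3600 s/hour = 7.11 hours.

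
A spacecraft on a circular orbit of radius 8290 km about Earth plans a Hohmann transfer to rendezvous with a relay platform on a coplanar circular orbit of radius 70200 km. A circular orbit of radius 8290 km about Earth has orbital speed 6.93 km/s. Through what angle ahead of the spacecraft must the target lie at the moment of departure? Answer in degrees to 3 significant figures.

φ = 105°

From the circular-orbit relation v² = μ/r at r = 8290 km: μ = v²r = (6.93)² × 8290 = 3.98126×10^5 km³/s².
Transfer-ellipse semi-major axis a_t = (r₁ + r₂)/2 = (8290 + 70200)/2 = 39245 km.
The half-period of the transfer ellipse is t = π√(a_t³/μ) = 38709 s.
Target angular speed ω₂ = √(μ/r₂³) = 3.3924×10^-5 rad/s.
Angle swept by the target during transfer: ω₂·t = 1.3132 rad = 75.24°.
The spacecraft traverses 180° on the transfer ellipse, so the target must lead by 180° − 75.24° = 105°.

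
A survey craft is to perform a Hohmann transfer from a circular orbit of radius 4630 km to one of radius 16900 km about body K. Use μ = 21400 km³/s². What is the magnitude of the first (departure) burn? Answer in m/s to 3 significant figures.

Transfer-ellipse semi-major axis a_t = (r₁ + r₂)/2 = (4630 + 16900)/2 = 10765 km.
On the circular orbit at r = 4630 km, v_c = √(μ/r) = 2.1499 km/s.
Vis-viva on the transfer ellipse at r = 4630 km gives v_t = √[μ(2/r − 1/a_t)] = 2.6937 km/s.
Δv₁ = |v_t − v_c| = |2.6937 − 2.1499| = 0.5438 km/s.

Δv₁ = 544 m/s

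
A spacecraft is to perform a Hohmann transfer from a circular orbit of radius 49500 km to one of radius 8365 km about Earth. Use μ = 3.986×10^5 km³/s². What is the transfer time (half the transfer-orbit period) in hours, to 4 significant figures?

Transfer-ellipse semi-major axis a_t = (r₁ + r₂)/2 = (49500 + 8365)/2 = 28932.5 km.
Half the transfer-orbit period gives t = π√(a_t³/μ) = 24488 s.
Converting: 24488 s ÷ 3600 s/hour = 6.802 hours.

t = 6.802 hours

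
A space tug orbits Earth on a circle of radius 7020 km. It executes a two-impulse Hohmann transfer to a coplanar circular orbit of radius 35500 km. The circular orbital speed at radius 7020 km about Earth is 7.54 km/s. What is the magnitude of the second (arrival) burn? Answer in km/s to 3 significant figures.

Δv₂ = 1.43 km/s

From the circular-orbit relation v² = μ/r at r = 7020 km: μ = v²r = (7.54)² × 7020 = 3.99098×10^5 km³/s².
Semi-major axis of the transfer orbit: a_t = (7020 + 35500)/2 = 21260 km.
On the circular orbit at r = 35500 km, v_c = √(μ/r) = 3.353 km/s.
Vis-viva on the transfer ellipse at r = 35500 km gives v_t = √[μ(2/r − 1/a_t)] = 1.927 km/s.
Δv₂ = |v_t − v_c| = |1.927 − 3.353| = 1.426 km/s.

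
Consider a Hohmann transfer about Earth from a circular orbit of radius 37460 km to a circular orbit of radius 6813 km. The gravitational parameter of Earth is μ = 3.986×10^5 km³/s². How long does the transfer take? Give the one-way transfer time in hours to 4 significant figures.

Semi-major axis of the transfer orbit: a_t = (37460 + 6813)/2 = 22136.5 km.
Half the transfer-orbit period gives t = π√(a_t³/μ) = 16388.7 s.
Converting: 16388.7 s ÷ 3600 s/hour = 4.552 hours.

t = 4.552 hours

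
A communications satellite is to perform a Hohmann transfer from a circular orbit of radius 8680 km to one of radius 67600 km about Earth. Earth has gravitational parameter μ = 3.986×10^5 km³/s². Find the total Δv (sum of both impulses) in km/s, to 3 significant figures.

The Hohmann ellipse has a_t = (r₁ + r₂)/2 = 38140 km.
Circular speed at r₁: v₁ = √(μ/r₁) = √(3.986×10^5/8680) = 6.777 km/s.
On the transfer ellipse at r₁, v² = μ(2/r − 1/a) gives v_p = √[μ(2/r₁ − 1/a_t)] = 9.022 km/s.
First burn Δv₁ = |v_p − v₁| = 2.245 km/s.
Circular speed at r₂: v₂ = √(μ/r₂) = 2.428 km/s.
Transfer-orbit speed at r₂: v_a = √[μ(2/r₂ − 1/a_t)] = 1.158 km/s.
Second burn Δv₂ = |v₂ − v_a| = 1.270 km/s.
Δv = Δv₁ + Δv₂ = 2.245 + 1.270 = 3.515 km/s.

Δv = 3.52 km/s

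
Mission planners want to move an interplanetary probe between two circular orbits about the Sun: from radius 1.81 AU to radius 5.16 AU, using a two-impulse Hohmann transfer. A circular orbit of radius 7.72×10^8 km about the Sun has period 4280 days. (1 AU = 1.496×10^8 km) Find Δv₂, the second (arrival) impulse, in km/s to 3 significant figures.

Δv₂ = 3.66 km/s

From Kepler's third law T² = 4π²r³/μ at r = 7.72×10^8 km, T = 4280 days = 4280 × 86400 s = 3.69792×10^8 s: μ = 4π²r³/T² = 1.32830×10^11 km³/s².
In km: r₁ = 1.81 × 1.496×10^8 = 2.70776×10^8 km; r₂ = 5.16 × 1.496×10^8 = 7.71936×10^8 km.
Semi-major axis of the transfer orbit: a_t = (2.70776×10^8 + 7.71936×10^8)/2 = 5.21356×10^8 km.
On the circular orbit at r = 7.71936×10^8 km, v_c = √(μ/r) = 13.118 km/s.
Transfer-orbit speed at the same r (vis-viva, a = a_t): v_t = √[μ(2/r − 1/a_t)] = 9.4536 km/s.
Δv₂ = |v_t − v_c| = |9.4536 − 13.118| = 3.664 km/s.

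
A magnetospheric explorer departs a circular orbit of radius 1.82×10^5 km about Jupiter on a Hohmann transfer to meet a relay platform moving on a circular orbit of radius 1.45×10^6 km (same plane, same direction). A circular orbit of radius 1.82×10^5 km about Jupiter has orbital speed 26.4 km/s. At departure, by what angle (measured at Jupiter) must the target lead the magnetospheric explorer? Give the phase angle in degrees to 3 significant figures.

From the circular-orbit relation v² = μ/r at r = 1.82×10^5 km: μ = v²r = (26.4)² × 1.82×10^5 = 1.26847×10^8 km³/s².
The Hohmann ellipse has a_t = (r₁ + r₂)/2 = 8.160×10^5 km.
Transfer time t = π√(a_t³/μ) = 2.0561×10^5 s.
The target's mean motion on its circular orbit is ω₂ = √(μ/r₂³) = 6.4504×10^-6 rad/s.
Angle swept by the target during transfer: ω₂·t = 1.3263 rad = 75.99°.
The magnetospheric explorer traverses 180° on the transfer ellipse, so the target must lead by 180° − 75.99° = 104°.

φ = 104°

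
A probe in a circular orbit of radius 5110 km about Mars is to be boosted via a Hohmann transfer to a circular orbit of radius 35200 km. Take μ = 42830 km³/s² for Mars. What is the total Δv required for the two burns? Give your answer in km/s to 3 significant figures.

Δv = 1.48 km/s

The Hohmann ellipse has a_t = (r₁ + r₂)/2 = 20155 km.
Circular speed at r₁: v₁ = √(μ/r₁) = √(42830/5110) = 2.89510 km/s.
Transfer-orbit speed at r₁ (vis-viva equation): v_p = √[μ(2/r₁ − 1/a_t)] = 3.82599 km/s.
First burn Δv₁ = |v_p − v₁| = 0.93089 km/s.
At r₂, v₂ = √(μ/r₂) = 1.10307 km/s.
Transfer-orbit speed at r₂: v_a = √[μ(2/r₂ − 1/a_t)] = 0.555420 km/s.
Second burn Δv₂ = |v₂ − v_a| = 0.54765 km/s.
Δv = Δv₁ + Δv₂ = 0.93089 + 0.54765 = 1.479 km/s.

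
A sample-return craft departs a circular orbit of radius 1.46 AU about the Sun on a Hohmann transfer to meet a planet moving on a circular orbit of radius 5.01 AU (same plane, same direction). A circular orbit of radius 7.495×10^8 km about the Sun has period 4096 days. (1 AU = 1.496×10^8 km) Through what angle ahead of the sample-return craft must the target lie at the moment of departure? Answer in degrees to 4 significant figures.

From Kepler's third law T² = 4π²r³/μ at r = 7.495×10^8 km, T = 4096 days = 4096 × 86400 s = 3.538944×10^8 s: μ = 4π²r³/T² = 1.32717×10^11 km³/s².
In km: r₁ = 1.46 × 1.496×10^8 = 2.18416×10^8 km; r₂ = 5.01 × 1.496×10^8 = 7.49496×10^8 km.
Semi-major axis of the transfer orbit: a_t = (2.18416×10^8 + 7.49496×10^8)/2 = 4.83956×10^8 km.
The half-period of the transfer ellipse is t = π√(a_t³/μ) = 9.1811×10^7 s.
The target's mean motion on its circular orbit is ω₂ = √(μ/r₂³) = 1.7755×10^-8 rad/s.
Angle swept by the target during transfer: ω₂·t = 1.6301 rad = 93.40°.
The sample-return craft traverses 180° on the transfer ellipse, so the target must lead by 180° − 93.40° = 86.60°.

φ = 86.60°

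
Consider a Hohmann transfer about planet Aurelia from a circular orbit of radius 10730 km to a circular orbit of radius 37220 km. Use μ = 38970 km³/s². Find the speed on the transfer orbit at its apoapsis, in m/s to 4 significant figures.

The Hohmann ellipse has a_t = (r₁ + r₂)/2 = 23975 km.
At apoapsis, r = 37220 km.
Vis-viva: v = √[μ(2/r − 1/a_t)] = √[38970 × (2/37220 − 1/23975)] = 0.6845 km/s.

v = 684.5 m/s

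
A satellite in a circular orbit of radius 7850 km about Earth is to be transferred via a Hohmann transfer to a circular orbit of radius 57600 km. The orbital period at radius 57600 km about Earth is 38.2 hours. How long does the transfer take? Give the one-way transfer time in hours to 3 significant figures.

t = 8.18 hours

From Kepler's third law T² = 4π²r³/μ at r = 57600 km, T = 38.2 hours = 38.2 × 3600 s = 1.3752×10^5 s: μ = 4π²r³/T² = 3.98929×10^5 km³/s².
Transfer-ellipse semi-major axis a_t = (r₁ + r₂)/2 = (7850 + 57600)/2 = 32725 km.
By Kepler's third law the transfer-orbit period is T = 2π√(a_t³/μ), so t = T/2 = 29450 s.
Converting: 29450 s ÷ 3600 s/hour = 8.18 hours.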